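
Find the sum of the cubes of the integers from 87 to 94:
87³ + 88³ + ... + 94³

Use ∑_{k=1}^{n} k³ = [n(n+1)/2]², then subtract the first 86 terms.
∑_{k=1}^{94} k³ = [94×95/2]² = 4465² = 19936225
∑_{k=1}^{86} k³ = [86×87/2]² = 3741² = 13995081
∑_{k=87}^{94} k³ = 19936225 - 13995081 = 5941144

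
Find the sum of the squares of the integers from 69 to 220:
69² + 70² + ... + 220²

Use ∑_{k=1}^{n} k² = n(n+1)(2n+1)/6, then subtract the first 68 terms.
∑_{k=1}^{220} k² = 220×221×441/6 = 3573570
∑_{k=1}^{68} k² = 68×69×137/6 = 107134
∑_{k=69}^{220} k² = 3573570 - 107134 = 3466436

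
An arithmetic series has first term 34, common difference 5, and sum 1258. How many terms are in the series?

Using S = n/2 × [2a + (n-1)d]
1258 = n/2 × [2(34) + (n-1)(5)]
1258 = n/2 × [68 + 5n - 5]
2516 = n × [63 + 5n]
5n² + (63)n - 2516 = 0
Discriminant: Δ = (63)² - 4(5)(-2516) = 3969 + 50320 = 54289
√Δ = 233
n = [-(63) + √Δ] / (2·5) = (-63 + 233) / 10 = 170 / 10 = 17
(The negative root is discarded since n must be a positive integer.)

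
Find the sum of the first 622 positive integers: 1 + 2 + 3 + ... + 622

Formula: ∑k = n(n+1)/2
= 622×623/2
= 387506/2
= 193753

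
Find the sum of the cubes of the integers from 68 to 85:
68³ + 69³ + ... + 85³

Use ∑_{k=1}^{n} k³ = [n(n+1)/2]², then subtract the first 67 terms.
∑_{k=1}^{85} k³ = [85×86/2]² = 3655² = 13359025
∑_{k=1}^{67} k³ = [67×68/2]² = 2278² = 5189284
∑_{k=68}^{85} k³ = 13359025 - 5189284 = 8169741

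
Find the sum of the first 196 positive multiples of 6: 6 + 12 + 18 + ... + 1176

Factor out 6: = 6(1 + 2 + ... + 196) = 6 × n(n+1)/2
= 6 × 196×197/2
= 6 × 19306
= 115836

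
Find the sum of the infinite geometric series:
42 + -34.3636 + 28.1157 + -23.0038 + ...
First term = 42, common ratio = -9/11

For |r| < 1, S = a / (1 - r)
S = 42 / (1 - (-9/11))
S = 42 / (20/11)
S = 231/10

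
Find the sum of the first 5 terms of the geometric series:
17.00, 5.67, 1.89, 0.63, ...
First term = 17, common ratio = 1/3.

Sₙ = a(1 - rⁿ) / (1 - r)
S_5 = 17(1 - (1/3)^5) / (1 - (1/3))
S_5 = 17(1 - (1/243)) / (2/3)
S_5 = 2057/81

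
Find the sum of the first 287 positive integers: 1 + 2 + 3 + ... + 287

Formula: ∑k = n(n+1)/2
= 287×288/2
= 82656/2
= 41328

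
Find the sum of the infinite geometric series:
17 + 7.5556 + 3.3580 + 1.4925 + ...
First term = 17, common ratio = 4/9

For |r| < 1, S = a / (1 - r)
S = 17 / (1 - (4/9))
S = 17 / (5/9)
S = 153/5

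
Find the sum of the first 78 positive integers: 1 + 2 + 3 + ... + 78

Formula: ∑k = n(n+1)/2
= 78×79/2
= 6162/2
= 3081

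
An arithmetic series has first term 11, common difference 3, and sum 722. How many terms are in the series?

Using S = n/2 × [2a + (n-1)d]
722 = n/2 × [2(11) + (n-1)(3)]
722 = n/2 × [22 + 3n - 3]
1444 = n × [19 + 3n]
3n² + (19)n - 1444 = 0
Discriminant: Δ = (19)² - 4(3)(-1444) = 361 + 17328 = 17689
√Δ = 133
n = [-(19) + √Δ] / (2·3) = (-19 + 133) / 6 = 114 / 6 = 19
(The negative root is discarded since n must be a positive integer.)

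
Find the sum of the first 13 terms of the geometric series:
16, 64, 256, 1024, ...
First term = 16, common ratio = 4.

Sₙ = a(1 - rⁿ) / (1 - r)
S_13 = 16(1 - 4^13) / (1 - 4)
S_13 = 16(1 - 67108864) / (-3)
S_13 = 357913936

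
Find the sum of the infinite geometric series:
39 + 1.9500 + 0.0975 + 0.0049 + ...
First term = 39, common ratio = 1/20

For |r| < 1, S = a / (1 - r)
S = 39 / (1 - (1/20))
S = 39 / (19/20)
S = 780/19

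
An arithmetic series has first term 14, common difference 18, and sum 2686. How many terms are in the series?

Using S = n/2 × [2a + (n-1)d]
2686 = n/2 × [2(14) + (n-1)(18)]
2686 = n/2 × [28 + 18n - 18]
5372 = n × [10 + 18n]
18n² + (10)n - 5372 = 0
Discriminant: Δ = (10)² - 4(18)(-5372) = 100 + 386784 = 386884
√Δ = 622
n = [-(10) + √Δ] / (2·18) = (-10 + 622) / 36 = 612 / 36 = 17
(The negative root is discarded since n must be a positive integer.)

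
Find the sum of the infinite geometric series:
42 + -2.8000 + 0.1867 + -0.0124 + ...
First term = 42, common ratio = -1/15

For |r| < 1, S = a / (1 - r)
S = 42 / (1 - (-1/15))
S = 42 / (16/15)
S = 315/8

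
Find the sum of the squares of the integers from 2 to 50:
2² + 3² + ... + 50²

Use ∑_{k=1}^{n} k² = n(n+1)(2n+1)/6, then subtract the first 1 terms.
∑_{k=1}^{50} k² = 50×51×101/6 = 42925
∑_{k=1}^{1} k² = 1×2×3/6 = 1
∑_{k=2}^{50} k² = 42925 - 1 = 42924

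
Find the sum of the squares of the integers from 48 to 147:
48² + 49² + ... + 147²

Use ∑_{k=1}^{n} k² = n(n+1)(2n+1)/6, then subtract the first 47 terms.
∑_{k=1}^{147} k² = 147×148×295/6 = 1069670
∑_{k=1}^{47} k² = 47×48×95/6 = 35720
∑_{k=48}^{147} k² = 1069670 - 35720 = 1033950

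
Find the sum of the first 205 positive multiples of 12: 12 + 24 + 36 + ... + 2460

Factor out 12: = 12(1 + 2 + ... + 205) = 12 × n(n+1)/2
= 12 × 205×206/2
= 12 × 21115
= 253380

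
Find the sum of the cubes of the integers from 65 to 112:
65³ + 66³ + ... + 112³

Use ∑_{k=1}^{n} k³ = [n(n+1)/2]², then subtract the first 64 terms.
∑_{k=1}^{112} k³ = [112×113/2]² = 6328² = 40043584
∑_{k=1}^{64} k³ = [64×65/2]² = 2080² = 4326400
∑_{k=65}^{112} k³ = 40043584 - 4326400 = 35717184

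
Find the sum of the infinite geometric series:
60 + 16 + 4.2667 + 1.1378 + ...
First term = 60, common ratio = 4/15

For |r| < 1, S = a / (1 - r)
S = 60 / (1 - (4/15))
S = 60 / (11/15)
S = 900/11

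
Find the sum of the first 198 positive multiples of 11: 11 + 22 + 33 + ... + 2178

Factor out 11: = 11(1 + 2 + ... + 198) = 11 × n(n+1)/2
= 11 × 198×199/2
= 11 × 19701
= 216711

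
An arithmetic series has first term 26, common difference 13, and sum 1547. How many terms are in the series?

Using S = n/2 × [2a + (n-1)d]
1547 = n/2 × [2(26) + (n-1)(13)]
1547 = n/2 × [52 + 13n - 13]
3094 = n × [39 + 13n]
13n² + (39)n - 3094 = 0
Discriminant: Δ = (39)² - 4(13)(-3094) = 1521 + 160888 = 162409
√Δ = 403
n = [-(39) + √Δ] / (2·13) = (-39 + 403) / 26 = 364 / 26 = 14
(The negative root is discarded since n must be a positive integer.)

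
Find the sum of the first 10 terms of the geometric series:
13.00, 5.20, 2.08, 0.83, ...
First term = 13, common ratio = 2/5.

Sₙ = a(1 - rⁿ) / (1 - r)
S_10 = 13(1 - (2/5)^10) / (1 - (2/5))
S_10 = 13(1 - (1024/9765625)) / (3/5)
S_10 = 42313271/1953125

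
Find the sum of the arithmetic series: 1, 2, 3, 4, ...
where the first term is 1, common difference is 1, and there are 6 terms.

Sₙ = n/2 × (first + last)
Last term = a + (n-1)d = 1 + (6-1)×1 = 6
S_6 = 6/2 × (1 + 6)
S_6 = 6/2 × 7 = 21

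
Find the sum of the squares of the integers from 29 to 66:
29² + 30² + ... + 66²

Use ∑_{k=1}^{n} k² = n(n+1)(2n+1)/6, then subtract the first 28 terms.
∑_{k=1}^{66} k² = 66×67×133/6 = 98021
∑_{k=1}^{28} k² = 28×29×57/6 = 7714
∑_{k=29}^{66} k² = 98021 - 7714 = 90307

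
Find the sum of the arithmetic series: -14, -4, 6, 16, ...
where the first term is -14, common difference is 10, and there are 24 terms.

Sₙ = n/2 × (first + last)
Last term = a + (n-1)d = -14 + (24-1)×10 = 216
S_24 = 24/2 × (-14 + 216)
S_24 = 24/2 × 202 = 2424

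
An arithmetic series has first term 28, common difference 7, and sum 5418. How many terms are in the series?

Using S = n/2 × [2a + (n-1)d]
5418 = n/2 × [2(28) + (n-1)(7)]
5418 = n/2 × [56 + 7n - 7]
10836 = n × [49 + 7n]
7n² + (49)n - 10836 = 0
Discriminant: Δ = (49)² - 4(7)(-10836) = 2401 + 303408 = 305809
√Δ = 553
n = [-(49) + √Δ] / (2·7) = (-49 + 553) / 14 = 504 / 14 = 36
(The negative root is discarded since n must be a positive integer.)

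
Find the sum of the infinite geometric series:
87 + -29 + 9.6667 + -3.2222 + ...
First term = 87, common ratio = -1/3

For |r| < 1, S = a / (1 - r)
S = 87 / (1 - (-1/3))
S = 87 / (4/3)
S = 261/4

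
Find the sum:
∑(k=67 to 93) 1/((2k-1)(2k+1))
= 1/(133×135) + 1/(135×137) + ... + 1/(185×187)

Partial fractions: 1/((2k-1)(2k+1)) = (1/2)[1/(2k-1) - 1/(2k+1)]
The series telescopes:
= (1/2)[1/133 - 1/187]
= 27/24871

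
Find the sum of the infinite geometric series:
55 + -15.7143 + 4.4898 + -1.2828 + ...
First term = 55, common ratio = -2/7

For |r| < 1, S = a / (1 - r)
S = 55 / (1 - (-2/7))
S = 55 / (9/7)
S = 385/9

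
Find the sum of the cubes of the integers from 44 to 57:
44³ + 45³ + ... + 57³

Use ∑_{k=1}^{n} k³ = [n(n+1)/2]², then subtract the first 43 terms.
∑_{k=1}^{57} k³ = [57×58/2]² = 1653² = 2732409
∑_{k=1}^{43} k³ = [43×44/2]² = 946² = 894916
∑_{k=44}^{57} k³ = 2732409 - 894916 = 1837493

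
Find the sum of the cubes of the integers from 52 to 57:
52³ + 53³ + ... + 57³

Use ∑_{k=1}^{n} k³ = [n(n+1)/2]², then subtract the first 51 terms.
∑_{k=1}^{57} k³ = [57×58/2]² = 1653² = 2732409
∑_{k=1}^{51} k³ = [51×52/2]² = 1326² = 1758276
∑_{k=52}^{57} k³ = 2732409 - 1758276 = 974133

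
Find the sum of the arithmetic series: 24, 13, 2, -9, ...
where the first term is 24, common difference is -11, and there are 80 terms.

Sₙ = n/2 × (first + last)
Last term = a + (n-1)d = 24 + (80-1)×(-11) = -845
S_80 = 80/2 × (24 + (-845))
S_80 = 80/2 × (-821) = -32840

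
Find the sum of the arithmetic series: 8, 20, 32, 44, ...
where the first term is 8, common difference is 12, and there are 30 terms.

Sₙ = n/2 × (first + last)
Last term = a + (n-1)d = 8 + (30-1)×12 = 356
S_30 = 30/2 × (8 + 356)
S_30 = 30/2 × 364 = 5460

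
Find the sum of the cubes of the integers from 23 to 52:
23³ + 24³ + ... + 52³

Use ∑_{k=1}^{n} k³ = [n(n+1)/2]², then subtract the first 22 terms.
∑_{k=1}^{52} k³ = [52×53/2]² = 1378² = 1898884
∑_{k=1}^{22} k³ = [22×23/2]² = 253² = 64009
∑_{k=23}^{52} k³ = 1898884 - 64009 = 1834875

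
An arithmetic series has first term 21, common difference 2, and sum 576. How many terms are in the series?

Using S = n/2 × [2a + (n-1)d]
576 = n/2 × [2(21) + (n-1)(2)]
576 = n/2 × [42 + 2n - 2]
1152 = n × [40 + 2n]
2n² + (40)n - 1152 = 0
Discriminant: Δ = (40)² - 4(2)(-1152) = 1600 + 9216 = 10816
√Δ = 104
n = [-(40) + √Δ] / (2·2) = (-40 + 104) / 4 = 64 / 4 = 16
(The negative root is discarded since n must be a positive integer.)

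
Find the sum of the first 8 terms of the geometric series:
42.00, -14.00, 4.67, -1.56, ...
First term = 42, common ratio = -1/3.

Sₙ = a(1 - rⁿ) / (1 - r)
S_8 = 42(1 - (-1/3)^8) / (1 - (-1/3))
S_8 = 42(1 - (1/6561)) / (4/3)
S_8 = 22960/729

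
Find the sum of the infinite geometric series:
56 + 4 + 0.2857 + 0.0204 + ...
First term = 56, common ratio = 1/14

For |r| < 1, S = a / (1 - r)
S = 56 / (1 - (1/14))
S = 56 / (13/14)
S = 784/13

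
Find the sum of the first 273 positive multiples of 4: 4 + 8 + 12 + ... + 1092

Factor out 4: = 4(1 + 2 + ... + 273) = 4 × n(n+1)/2
= 4 × 273×274/2
= 4 × 37401
= 149604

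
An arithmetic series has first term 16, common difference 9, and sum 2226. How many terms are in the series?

Using S = n/2 × [2a + (n-1)d]
2226 = n/2 × [2(16) + (n-1)(9)]
2226 = n/2 × [32 + 9n - 9]
4452 = n × [23 + 9n]
9n² + (23)n - 4452 = 0
Discriminant: Δ = (23)² - 4(9)(-4452) = 529 + 160272 = 160801
√Δ = 401
n = [-(23) + √Δ] / (2·9) = (-23 + 401) / 18 = 378 / 18 = 21
(The negative root is discarded since n must be a positive integer.)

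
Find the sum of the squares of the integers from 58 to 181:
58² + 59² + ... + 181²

Use ∑_{k=1}^{n} k² = n(n+1)(2n+1)/6, then subtract the first 57 terms.
∑_{k=1}^{181} k² = 181×182×363/6 = 1992991
∑_{k=1}^{57} k² = 57×58×115/6 = 63365
∑_{k=58}^{181} k² = 1992991 - 63365 = 1929626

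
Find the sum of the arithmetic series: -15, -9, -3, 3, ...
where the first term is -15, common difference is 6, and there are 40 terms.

Sₙ = n/2 × (first + last)
Last term = a + (n-1)d = -15 + (40-1)×6 = 219
S_40 = 40/2 × (-15 + 219)
S_40 = 40/2 × 204 = 4080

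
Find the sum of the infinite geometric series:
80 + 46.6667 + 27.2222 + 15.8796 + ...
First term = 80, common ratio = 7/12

For |r| < 1, S = a / (1 - r)
S = 80 / (1 - (7/12))
S = 80 / (5/12)
S = 192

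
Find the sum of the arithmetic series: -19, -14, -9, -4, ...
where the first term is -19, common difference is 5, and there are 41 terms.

Sₙ = n/2 × (first + last)
Last term = a + (n-1)d = -19 + (41-1)×5 = 181
S_41 = 41/2 × (-19 + 181)
S_41 = 41/2 × 162 = 3321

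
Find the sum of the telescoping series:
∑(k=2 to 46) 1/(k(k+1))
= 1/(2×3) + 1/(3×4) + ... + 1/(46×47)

Partial fractions: 1/(k(k+1)) = 1/k - 1/(k+1)
The series telescopes:
= (1/2 - 1/3) + (1/3 - 1/4) + ... + (1/46 - 1/47)
= 1/2 - 1/47
= 45/94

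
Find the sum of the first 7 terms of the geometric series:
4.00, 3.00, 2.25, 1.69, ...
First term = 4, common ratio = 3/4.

Sₙ = a(1 - rⁿ) / (1 - r)
S_7 = 4(1 - (3/4)^7) / (1 - (3/4))
S_7 = 4(1 - (2187/16384)) / (1/4)
S_7 = 14197/1024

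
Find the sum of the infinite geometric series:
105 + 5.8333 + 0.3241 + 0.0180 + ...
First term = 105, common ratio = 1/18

For |r| < 1, S = a / (1 - r)
S = 105 / (1 - (1/18))
S = 105 / (17/18)
S = 1890/17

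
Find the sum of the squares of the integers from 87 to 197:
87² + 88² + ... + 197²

Use ∑_{k=1}^{n} k² = n(n+1)(2n+1)/6, then subtract the first 86 terms.
∑_{k=1}^{197} k² = 197×198×395/6 = 2567895
∑_{k=1}^{86} k² = 86×87×173/6 = 215731
∑_{k=87}^{197} k² = 2567895 - 215731 = 2352164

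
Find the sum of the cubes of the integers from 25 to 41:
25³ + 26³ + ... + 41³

Use ∑_{k=1}^{n} k³ = [n(n+1)/2]², then subtract the first 24 terms.
∑_{k=1}^{41} k³ = [41×42/2]² = 861² = 741321
∑_{k=1}^{24} k³ = [24×25/2]² = 300² = 90000
∑_{k=25}^{41} k³ = 741321 - 90000 = 651321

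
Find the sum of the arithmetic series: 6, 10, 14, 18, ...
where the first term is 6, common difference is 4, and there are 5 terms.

Sₙ = n/2 × (first + last)
Last term = a + (n-1)d = 6 + (5-1)×4 = 22
S_5 = 5/2 × (6 + 22)
S_5 = 5/2 × 28 = 70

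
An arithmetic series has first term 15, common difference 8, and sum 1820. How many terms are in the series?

Using S = n/2 × [2a + (n-1)d]
1820 = n/2 × [2(15) + (n-1)(8)]
1820 = n/2 × [30 + 8n - 8]
3640 = n × [22 + 8n]
8n² + (22)n - 3640 = 0
Discriminant: Δ = (22)² - 4(8)(-3640) = 484 + 116480 = 116964
√Δ = 342
n = [-(22) + √Δ] / (2·8) = (-22 + 342) / 16 = 320 / 16 = 20
(The negative root is discarded since n must be a positive integer.)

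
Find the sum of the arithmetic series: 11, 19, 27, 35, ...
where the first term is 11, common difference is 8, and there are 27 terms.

Sₙ = n/2 × (first + last)
Last term = a + (n-1)d = 11 + (27-1)×8 = 219
S_27 = 27/2 × (11 + 219)
S_27 = 27/2 × 230 = 3105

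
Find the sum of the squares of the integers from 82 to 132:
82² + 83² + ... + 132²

Use ∑_{k=1}^{n} k² = n(n+1)(2n+1)/6, then subtract the first 81 terms.
∑_{k=1}^{132} k² = 132×133×265/6 = 775390
∑_{k=1}^{81} k² = 81×82×163/6 = 180441
∑_{k=82}^{132} k² = 775390 - 180441 = 594949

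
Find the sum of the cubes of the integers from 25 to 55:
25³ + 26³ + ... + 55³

Use ∑_{k=1}^{n} k³ = [n(n+1)/2]², then subtract the first 24 terms.
∑_{k=1}^{55} k³ = [55×56/2]² = 1540² = 2371600
∑_{k=1}^{24} k³ = [24×25/2]² = 300² = 90000
∑_{k=25}^{55} k³ = 2371600 - 90000 = 2281600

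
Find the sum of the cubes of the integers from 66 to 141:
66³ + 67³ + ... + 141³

Use ∑_{k=1}^{n} k³ = [n(n+1)/2]², then subtract the first 65 terms.
∑_{k=1}^{141} k³ = [141×142/2]² = 10011² = 100220121
∑_{k=1}^{65} k³ = [65×66/2]² = 2145² = 4601025
∑_{k=66}^{141} k³ = 100220121 - 4601025 = 95619096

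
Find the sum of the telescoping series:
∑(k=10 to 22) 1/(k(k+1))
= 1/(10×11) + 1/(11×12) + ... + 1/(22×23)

Partial fractions: 1/(k(k+1)) = 1/k - 1/(k+1)
The series telescopes:
= (1/10 - 1/11) + (1/11 - 1/12) + ... + (1/22 - 1/23)
= 1/10 - 1/23
= 13/230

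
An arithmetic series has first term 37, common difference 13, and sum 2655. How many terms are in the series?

Using S = n/2 × [2a + (n-1)d]
2655 = n/2 × [2(37) + (n-1)(13)]
2655 = n/2 × [74 + 13n - 13]
5310 = n × [61 + 13n]
13n² + (61)n - 5310 = 0
Discriminant: Δ = (61)² - 4(13)(-5310) = 3721 + 276120 = 279841
√Δ = 529
n = [-(61) + √Δ] / (2·13) = (-61 + 529) / 26 = 468 / 26 = 18
(The negative root is discarded since n must be a positive integer.)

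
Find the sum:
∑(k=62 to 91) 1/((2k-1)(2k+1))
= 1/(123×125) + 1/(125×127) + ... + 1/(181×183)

Partial fractions: 1/((2k-1)(2k+1)) = (1/2)[1/(2k-1) - 1/(2k+1)]
The series telescopes:
= (1/2)[1/123 - 1/183]
= 10/7503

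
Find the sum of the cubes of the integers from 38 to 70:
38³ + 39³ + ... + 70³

Use ∑_{k=1}^{n} k³ = [n(n+1)/2]², then subtract the first 37 terms.
∑_{k=1}^{70} k³ = [70×71/2]² = 2485² = 6175225
∑_{k=1}^{37} k³ = [37×38/2]² = 703² = 494209
∑_{k=38}^{70} k³ = 6175225 - 494209 = 5681016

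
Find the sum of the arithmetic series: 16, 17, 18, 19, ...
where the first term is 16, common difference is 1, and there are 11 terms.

Sₙ = n/2 × (first + last)
Last term = a + (n-1)d = 16 + (11-1)×1 = 26
S_11 = 11/2 × (16 + 26)
S_11 = 11/2 × 42 = 231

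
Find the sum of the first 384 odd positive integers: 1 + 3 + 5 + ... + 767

Sum of first n odd numbers = n²
= 384²
= 147456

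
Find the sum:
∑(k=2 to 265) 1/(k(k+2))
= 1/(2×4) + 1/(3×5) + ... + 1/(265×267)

Partial fractions: 1/(k(k+2)) = (1/2)[1/k - 1/(k+2)]
Telescoping leaves the first two and last two terms:
= (1/2)[1/2 + 1/3 - 1/266 - 1/267]
= 14663/35511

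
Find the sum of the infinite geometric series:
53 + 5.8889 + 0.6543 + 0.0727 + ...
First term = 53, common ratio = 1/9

For |r| < 1, S = a / (1 - r)
S = 53 / (1 - (1/9))
S = 53 / (8/9)
S = 477/8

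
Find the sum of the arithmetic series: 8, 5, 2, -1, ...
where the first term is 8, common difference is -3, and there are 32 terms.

Sₙ = n/2 × (first + last)
Last term = a + (n-1)d = 8 + (32-1)×(-3) = -85
S_32 = 32/2 × (8 + (-85))
S_32 = 32/2 × (-77) = -1232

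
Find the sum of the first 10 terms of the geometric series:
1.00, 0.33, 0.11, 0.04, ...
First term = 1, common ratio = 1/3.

Sₙ = a(1 - rⁿ) / (1 - r)
S_10 = 1(1 - (1/3)^10) / (1 - (1/3))
S_10 = 1(1 - (1/59049)) / (2/3)
S_10 = 29524/19683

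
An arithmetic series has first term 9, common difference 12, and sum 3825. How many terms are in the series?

Using S = n/2 × [2a + (n-1)d]
3825 = n/2 × [2(9) + (n-1)(12)]
3825 = n/2 × [18 + 12n - 12]
7650 = n × [6 + 12n]
12n² + (6)n - 7650 = 0
Discriminant: Δ = (6)² - 4(12)(-7650) = 36 + 367200 = 367236
√Δ = 606
n = [-(6) + √Δ] / (2·12) = (-6 + 606) / 24 = 600 / 24 = 25
(The negative root is discarded since n must be a positive integer.)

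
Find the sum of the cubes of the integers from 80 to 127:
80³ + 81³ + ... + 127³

Use ∑_{k=1}^{n} k³ = [n(n+1)/2]², then subtract the first 79 terms.
∑_{k=1}^{127} k³ = [127×128/2]² = 8128² = 66064384
∑_{k=1}^{79} k³ = [79×80/2]² = 3160² = 9985600
∑_{k=80}^{127} k³ = 66064384 - 9985600 = 56078784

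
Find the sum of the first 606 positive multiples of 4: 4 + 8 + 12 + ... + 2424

Factor out 4: = 4(1 + 2 + ... + 606) = 4 × n(n+1)/2
= 4 × 606×607/2
= 4 × 183921
= 735684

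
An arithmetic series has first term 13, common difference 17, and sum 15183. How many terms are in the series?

Using S = n/2 × [2a + (n-1)d]
15183 = n/2 × [2(13) + (n-1)(17)]
15183 = n/2 × [26 + 17n - 17]
30366 = n × [9 + 17n]
17n² + (9)n - 30366 = 0
Discriminant: Δ = (9)² - 4(17)(-30366) = 81 + 2064888 = 2064969
√Δ = 1437
n = [-(9) + √Δ] / (2·17) = (-9 + 1437) / 34 = 1428 / 34 = 42
(The negative root is discarded since n must be a positive integer.)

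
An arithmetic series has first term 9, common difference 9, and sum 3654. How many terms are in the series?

Using S = n/2 × [2a + (n-1)d]
3654 = n/2 × [2(9) + (n-1)(9)]
3654 = n/2 × [18 + 9n - 9]
7308 = n × [9 + 9n]
9n² + (9)n - 7308 = 0
Discriminant: Δ = (9)² - 4(9)(-7308) = 81 + 263088 = 263169
√Δ = 513
n = [-(9) + √Δ] / (2·9) = (-9 + 513) / 18 = 504 / 18 = 28
(The negative root is discarded since n must be a positive integer.)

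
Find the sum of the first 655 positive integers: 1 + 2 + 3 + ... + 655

Formula: ∑k = n(n+1)/2
= 655×656/2
= 429680/2
= 214840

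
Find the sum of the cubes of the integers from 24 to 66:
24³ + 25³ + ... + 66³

Use ∑_{k=1}^{n} k³ = [n(n+1)/2]², then subtract the first 23 terms.
∑_{k=1}^{66} k³ = [66×67/2]² = 2211² = 4888521
∑_{k=1}^{23} k³ = [23×24/2]² = 276² = 76176
∑_{k=24}^{66} k³ = 4888521 - 76176 = 4812345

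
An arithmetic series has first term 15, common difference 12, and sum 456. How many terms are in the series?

Using S = n/2 × [2a + (n-1)d]
456 = n/2 × [2(15) + (n-1)(12)]
456 = n/2 × [30 + 12n - 12]
912 = n × [18 + 12n]
12n² + (18)n - 912 = 0
Discriminant: Δ = (18)² - 4(12)(-912) = 324 + 43776 = 44100
√Δ = 210
n = [-(18) + √Δ] / (2·12) = (-18 + 210) / 24 = 192 / 24 = 8
(The negative root is discarded since n must be a positive integer.)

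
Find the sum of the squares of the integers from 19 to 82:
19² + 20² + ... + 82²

Use ∑_{k=1}^{n} k² = n(n+1)(2n+1)/6, then subtract the first 18 terms.
∑_{k=1}^{82} k² = 82×83×165/6 = 187165
∑_{k=1}^{18} k² = 18×19×37/6 = 2109
∑_{k=19}^{82} k² = 187165 - 2109 = 185056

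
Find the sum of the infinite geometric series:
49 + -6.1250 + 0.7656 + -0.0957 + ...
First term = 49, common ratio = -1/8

For |r| < 1, S = a / (1 - r)
S = 49 / (1 - (-1/8))
S = 49 / (9/8)
S = 392/9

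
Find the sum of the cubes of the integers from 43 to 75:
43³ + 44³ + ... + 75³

Use ∑_{k=1}^{n} k³ = [n(n+1)/2]², then subtract the first 42 terms.
∑_{k=1}^{75} k³ = [75×76/2]² = 2850² = 8122500
∑_{k=1}^{42} k³ = [42×43/2]² = 903² = 815409
∑_{k=43}^{75} k³ = 8122500 - 815409 = 7307091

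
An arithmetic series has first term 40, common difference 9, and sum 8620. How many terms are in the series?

Using S = n/2 × [2a + (n-1)d]
8620 = n/2 × [2(40) + (n-1)(9)]
8620 = n/2 × [80 + 9n - 9]
17240 = n × [71 + 9n]
9n² + (71)n - 17240 = 0
Discriminant: Δ = (71)² - 4(9)(-17240) = 5041 + 620640 = 625681
√Δ = 791
n = [-(71) + √Δ] / (2·9) = (-71 + 791) / 18 = 720 / 18 = 40
(The negative root is discarded since n must be a positive integer.)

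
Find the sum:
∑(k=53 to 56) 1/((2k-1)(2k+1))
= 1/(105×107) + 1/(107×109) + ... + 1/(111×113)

Partial fractions: 1/((2k-1)(2k+1)) = (1/2)[1/(2k-1) - 1/(2k+1)]
The series telescopes:
= (1/2)[1/105 - 1/113]
= 4/11865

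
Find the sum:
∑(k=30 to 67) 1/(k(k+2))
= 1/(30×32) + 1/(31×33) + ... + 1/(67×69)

Partial fractions: 1/(k(k+2)) = (1/2)[1/k - 1/(k+2)]
Telescoping leaves the first two and last two terms:
= (1/2)[1/30 + 1/31 - 1/68 - 1/69]
= 26467/1454520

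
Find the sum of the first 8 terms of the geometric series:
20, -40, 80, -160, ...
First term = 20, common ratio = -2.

Sₙ = a(1 - rⁿ) / (1 - r)
S_8 = 20(1 - (-2)^8) / (1 - (-2))
S_8 = 20(1 - 256) / (3)
S_8 = -1700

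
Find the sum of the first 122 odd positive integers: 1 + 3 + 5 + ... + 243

Sum of first n odd numbers = n²
= 122²
= 14884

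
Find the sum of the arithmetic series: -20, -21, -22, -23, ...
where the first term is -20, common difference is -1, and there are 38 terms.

Sₙ = n/2 × (first + last)
Last term = a + (n-1)d = -20 + (38-1)×(-1) = -57
S_38 = 38/2 × (-20 + (-57))
S_38 = 38/2 × (-77) = -1463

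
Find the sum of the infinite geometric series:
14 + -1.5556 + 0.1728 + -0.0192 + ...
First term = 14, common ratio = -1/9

For |r| < 1, S = a / (1 - r)
S = 14 / (1 - (-1/9))
S = 14 / (10/9)
S = 63/5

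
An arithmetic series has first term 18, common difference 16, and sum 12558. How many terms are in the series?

Using S = n/2 × [2a + (n-1)d]
12558 = n/2 × [2(18) + (n-1)(16)]
12558 = n/2 × [36 + 16n - 16]
25116 = n × [20 + 16n]
16n² + (20)n - 25116 = 0
Discriminant: Δ = (20)² - 4(16)(-25116) = 400 + 1607424 = 1607824
√Δ = 1268
n = [-(20) + √Δ] / (2·16) = (-20 + 1268) / 32 = 1248 / 32 = 39
(The negative root is discarded since n must be a positive integer.)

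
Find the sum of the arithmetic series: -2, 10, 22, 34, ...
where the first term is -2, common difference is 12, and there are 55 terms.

Sₙ = n/2 × (first + last)
Last term = a + (n-1)d = -2 + (55-1)×12 = 646
S_55 = 55/2 × (-2 + 646)
S_55 = 55/2 × 644 = 17710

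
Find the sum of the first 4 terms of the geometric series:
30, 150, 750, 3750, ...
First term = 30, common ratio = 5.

Sₙ = a(1 - rⁿ) / (1 - r)
S_4 = 30(1 - 5^4) / (1 - 5)
S_4 = 30(1 - 625) / (-4)
S_4 = 4680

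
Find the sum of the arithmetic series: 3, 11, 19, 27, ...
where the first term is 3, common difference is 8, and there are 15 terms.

Sₙ = n/2 × (first + last)
Last term = a + (n-1)d = 3 + (15-1)×8 = 115
S_15 = 15/2 × (3 + 115)
S_15 = 15/2 × 118 = 885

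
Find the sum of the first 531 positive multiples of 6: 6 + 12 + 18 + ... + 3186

Factor out 6: = 6(1 + 2 + ... + 531) = 6 × n(n+1)/2
= 6 × 531×532/2
= 6 × 141246
= 847476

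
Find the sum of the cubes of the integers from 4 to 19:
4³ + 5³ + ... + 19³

Use ∑_{k=1}^{n} k³ = [n(n+1)/2]², then subtract the first 3 terms.
∑_{k=1}^{19} k³ = [19×20/2]² = 190² = 36100
∑_{k=1}^{3} k³ = [3×4/2]² = 6² = 36
∑_{k=4}^{19} k³ = 36100 - 36 = 36064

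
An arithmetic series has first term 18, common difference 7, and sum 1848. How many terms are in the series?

Using S = n/2 × [2a + (n-1)d]
1848 = n/2 × [2(18) + (n-1)(7)]
1848 = n/2 × [36 + 7n - 7]
3696 = n × [29 + 7n]
7n² + (29)n - 3696 = 0
Discriminant: Δ = (29)² - 4(7)(-3696) = 841 + 103488 = 104329
√Δ = 323
n = [-(29) + √Δ] / (2·7) = (-29 + 323) / 14 = 294 / 14 = 21
(The negative root is discarded since n must be a positive integer.)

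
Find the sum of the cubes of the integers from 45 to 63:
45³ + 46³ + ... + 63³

Use ∑_{k=1}^{n} k³ = [n(n+1)/2]², then subtract the first 44 terms.
∑_{k=1}^{63} k³ = [63×64/2]² = 2016² = 4064256
∑_{k=1}^{44} k³ = [44×45/2]² = 990² = 980100
∑_{k=45}^{63} k³ = 4064256 - 980100 = 3084156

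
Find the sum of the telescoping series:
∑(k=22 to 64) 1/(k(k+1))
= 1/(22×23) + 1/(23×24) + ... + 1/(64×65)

Partial fractions: 1/(k(k+1)) = 1/k - 1/(k+1)
The series telescopes:
= (1/22 - 1/23) + (1/23 - 1/24) + ... + (1/64 - 1/65)
= 1/22 - 1/65
= 43/1430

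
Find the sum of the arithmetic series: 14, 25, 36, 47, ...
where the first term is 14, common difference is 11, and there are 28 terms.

Sₙ = n/2 × (first + last)
Last term = a + (n-1)d = 14 + (28-1)×11 = 311
S_28 = 28/2 × (14 + 311)
S_28 = 28/2 × 325 = 4550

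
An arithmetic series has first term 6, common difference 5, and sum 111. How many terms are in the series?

Using S = n/2 × [2a + (n-1)d]
111 = n/2 × [2(6) + (n-1)(5)]
111 = n/2 × [12 + 5n - 5]
222 = n × [7 + 5n]
5n² + (7)n - 222 = 0
Discriminant: Δ = (7)² - 4(5)(-222) = 49 + 4440 = 4489
√Δ = 67
n = [-(7) + √Δ] / (2·5) = (-7 + 67) / 10 = 60 / 10 = 6
(The negative root is discarded since n must be a positive integer.)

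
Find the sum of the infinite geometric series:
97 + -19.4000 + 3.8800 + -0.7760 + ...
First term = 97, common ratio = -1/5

For |r| < 1, S = a / (1 - r)
S = 97 / (1 - (-1/5))
S = 97 / (6/5)
S = 485/6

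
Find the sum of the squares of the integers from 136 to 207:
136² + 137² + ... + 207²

Use ∑_{k=1}^{n} k² = n(n+1)(2n+1)/6, then subtract the first 135 terms.
∑_{k=1}^{207} k² = 207×208×415/6 = 2978040
∑_{k=1}^{135} k² = 135×136×271/6 = 829260
∑_{k=136}^{207} k² = 2978040 - 829260 = 2148780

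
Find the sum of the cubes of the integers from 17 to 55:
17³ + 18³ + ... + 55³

Use ∑_{k=1}^{n} k³ = [n(n+1)/2]², then subtract the first 16 terms.
∑_{k=1}^{55} k³ = [55×56/2]² = 1540² = 2371600
∑_{k=1}^{16} k³ = [16×17/2]² = 136² = 18496
∑_{k=17}^{55} k³ = 2371600 - 18496 = 2353104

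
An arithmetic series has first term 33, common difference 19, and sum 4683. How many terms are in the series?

Using S = n/2 × [2a + (n-1)d]
4683 = n/2 × [2(33) + (n-1)(19)]
4683 = n/2 × [66 + 19n - 19]
9366 = n × [47 + 19n]
19n² + (47)n - 9366 = 0
Discriminant: Δ = (47)² - 4(19)(-9366) = 2209 + 711816 = 714025
√Δ = 845
n = [-(47) + √Δ] / (2·19) = (-47 + 845) / 38 = 798 / 38 = 21
(The negative root is discarded since n must be a positive integer.)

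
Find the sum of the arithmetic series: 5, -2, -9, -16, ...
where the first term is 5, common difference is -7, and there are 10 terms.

Sₙ = n/2 × (first + last)
Last term = a + (n-1)d = 5 + (10-1)×(-7) = -58
S_10 = 10/2 × (5 + (-58))
S_10 = 10/2 × (-53) = -265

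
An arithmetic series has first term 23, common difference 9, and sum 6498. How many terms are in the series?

Using S = n/2 × [2a + (n-1)d]
6498 = n/2 × [2(23) + (n-1)(9)]
6498 = n/2 × [46 + 9n - 9]
12996 = n × [37 + 9n]
9n² + (37)n - 12996 = 0
Discriminant: Δ = (37)² - 4(9)(-12996) = 1369 + 467856 = 469225
√Δ = 685
n = [-(37) + √Δ] / (2·9) = (-37 + 685) / 18 = 648 / 18 = 36
(The negative root is discarded since n must be a positive integer.)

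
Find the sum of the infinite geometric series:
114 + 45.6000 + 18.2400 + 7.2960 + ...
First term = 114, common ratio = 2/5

For |r| < 1, S = a / (1 - r)
S = 114 / (1 - (2/5))
S = 114 / (3/5)
S = 190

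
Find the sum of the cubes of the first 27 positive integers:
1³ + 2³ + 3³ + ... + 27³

Formula: ∑k³ = [n(n+1)/2]²
= [27×28/2]²
= 378²
= 142884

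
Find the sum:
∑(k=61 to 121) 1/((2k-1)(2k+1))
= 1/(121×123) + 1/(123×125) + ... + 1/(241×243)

Partial fractions: 1/((2k-1)(2k+1)) = (1/2)[1/(2k-1) - 1/(2k+1)]
The series telescopes:
= (1/2)[1/121 - 1/243]
= 61/29403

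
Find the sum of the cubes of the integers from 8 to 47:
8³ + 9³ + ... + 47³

Use ∑_{k=1}^{n} k³ = [n(n+1)/2]², then subtract the first 7 terms.
∑_{k=1}^{47} k³ = [47×48/2]² = 1128² = 1272384
∑_{k=1}^{7} k³ = [7×8/2]² = 28² = 784
∑_{k=8}^{47} k³ = 1272384 - 784 = 1271600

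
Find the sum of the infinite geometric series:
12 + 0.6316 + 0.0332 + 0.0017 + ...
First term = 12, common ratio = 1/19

For |r| < 1, S = a / (1 - r)
S = 12 / (1 - (1/19))
S = 12 / (18/19)
S = 38/3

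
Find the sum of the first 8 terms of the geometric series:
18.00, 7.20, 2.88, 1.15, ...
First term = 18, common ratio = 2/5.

Sₙ = a(1 - rⁿ) / (1 - r)
S_8 = 18(1 - (2/5)^8) / (1 - (2/5))
S_8 = 18(1 - (256/390625)) / (3/5)
S_8 = 2342214/78125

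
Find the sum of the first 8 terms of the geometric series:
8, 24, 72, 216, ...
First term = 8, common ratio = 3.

Sₙ = a(1 - rⁿ) / (1 - r)
S_8 = 8(1 - 3^8) / (1 - 3)
S_8 = 8(1 - 6561) / (-2)
S_8 = 26240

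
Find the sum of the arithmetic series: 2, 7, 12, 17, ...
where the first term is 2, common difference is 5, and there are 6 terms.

Sₙ = n/2 × (first + last)
Last term = a + (n-1)d = 2 + (6-1)×5 = 27
S_6 = 6/2 × (2 + 27)
S_6 = 6/2 × 29 = 87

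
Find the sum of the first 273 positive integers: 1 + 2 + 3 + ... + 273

Formula: ∑k = n(n+1)/2
= 273×274/2
= 74802/2
= 37401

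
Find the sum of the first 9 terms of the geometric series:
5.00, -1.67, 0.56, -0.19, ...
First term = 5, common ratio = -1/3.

Sₙ = a(1 - rⁿ) / (1 - r)
S_9 = 5(1 - (-1/3)^9) / (1 - (-1/3))
S_9 = 5(1 - (-1/19683)) / (4/3)
S_9 = 24605/6561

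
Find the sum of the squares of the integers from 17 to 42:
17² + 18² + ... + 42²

Use ∑_{k=1}^{n} k² = n(n+1)(2n+1)/6, then subtract the first 16 terms.
∑_{k=1}^{42} k² = 42×43×85/6 = 25585
∑_{k=1}^{16} k² = 16×17×33/6 = 1496
∑_{k=17}^{42} k² = 25585 - 1496 = 24089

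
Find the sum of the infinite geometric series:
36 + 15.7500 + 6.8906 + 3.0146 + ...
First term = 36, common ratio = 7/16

For |r| < 1, S = a / (1 - r)
S = 36 / (1 - (7/16))
S = 36 / (9/16)
S = 64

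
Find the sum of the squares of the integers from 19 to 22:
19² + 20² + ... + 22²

Use ∑_{k=1}^{n} k² = n(n+1)(2n+1)/6, then subtract the first 18 terms.
∑_{k=1}^{22} k² = 22×23×45/6 = 3795
∑_{k=1}^{18} k² = 18×19×37/6 = 2109
∑_{k=19}^{22} k² = 3795 - 2109 = 1686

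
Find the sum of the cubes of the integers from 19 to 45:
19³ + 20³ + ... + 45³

Use ∑_{k=1}^{n} k³ = [n(n+1)/2]², then subtract the first 18 terms.
∑_{k=1}^{45} k³ = [45×46/2]² = 1035² = 1071225
∑_{k=1}^{18} k³ = [18×19/2]² = 171² = 29241
∑_{k=19}^{45} k³ = 1071225 - 29241 = 1041984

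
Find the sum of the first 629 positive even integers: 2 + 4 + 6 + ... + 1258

Sum of first n even numbers = n(n+1)
= 629×630
= 396270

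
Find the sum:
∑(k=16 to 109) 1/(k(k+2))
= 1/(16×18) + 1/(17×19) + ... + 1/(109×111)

Partial fractions: 1/(k(k+2)) = (1/2)[1/k - 1/(k+2)]
Telescoping leaves the first two and last two terms:
= (1/2)[1/16 + 1/17 - 1/110 - 1/111]
= 171409/3321120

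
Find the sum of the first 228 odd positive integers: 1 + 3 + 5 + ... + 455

Sum of first n odd numbers = n²
= 228²
= 51984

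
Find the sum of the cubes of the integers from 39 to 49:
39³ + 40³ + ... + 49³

Use ∑_{k=1}^{n} k³ = [n(n+1)/2]², then subtract the first 38 terms.
∑_{k=1}^{49} k³ = [49×50/2]² = 1225² = 1500625
∑_{k=1}^{38} k³ = [38×39/2]² = 741² = 549081
∑_{k=39}^{49} k³ = 1500625 - 549081 = 951544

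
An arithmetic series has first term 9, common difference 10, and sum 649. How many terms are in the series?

Using S = n/2 × [2a + (n-1)d]
649 = n/2 × [2(9) + (n-1)(10)]
649 = n/2 × [18 + 10n - 10]
1298 = n × [8 + 10n]
10n² + (8)n - 1298 = 0
Discriminant: Δ = (8)² - 4(10)(-1298) = 64 + 51920 = 51984
√Δ = 228
n = [-(8) + √Δ] / (2·10) = (-8 + 228) / 20 = 220 / 20 = 11
(The negative root is discarded since n must be a positive integer.)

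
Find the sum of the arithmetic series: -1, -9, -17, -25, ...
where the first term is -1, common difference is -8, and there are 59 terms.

Sₙ = n/2 × (first + last)
Last term = a + (n-1)d = -1 + (59-1)×(-8) = -465
S_59 = 59/2 × (-1 + (-465))
S_59 = 59/2 × (-466) = -13747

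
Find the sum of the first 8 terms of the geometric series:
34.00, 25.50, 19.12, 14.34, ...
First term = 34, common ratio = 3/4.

Sₙ = a(1 - rⁿ) / (1 - r)
S_8 = 34(1 - (3/4)^8) / (1 - (3/4))
S_8 = 34(1 - (6561/65536)) / (1/4)
S_8 = 1002575/8192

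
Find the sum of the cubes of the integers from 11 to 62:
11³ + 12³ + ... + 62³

Use ∑_{k=1}^{n} k³ = [n(n+1)/2]², then subtract the first 10 terms.
∑_{k=1}^{62} k³ = [62×63/2]² = 1953² = 3814209
∑_{k=1}^{10} k³ = [10×11/2]² = 55² = 3025
∑_{k=11}^{62} k³ = 3814209 - 3025 = 3811184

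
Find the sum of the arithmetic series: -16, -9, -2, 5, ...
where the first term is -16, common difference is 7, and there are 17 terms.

Sₙ = n/2 × (first + last)
Last term = a + (n-1)d = -16 + (17-1)×7 = 96
S_17 = 17/2 × (-16 + 96)
S_17 = 17/2 × 80 = 680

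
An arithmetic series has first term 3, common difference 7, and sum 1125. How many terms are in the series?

Using S = n/2 × [2a + (n-1)d]
1125 = n/2 × [2(3) + (n-1)(7)]
1125 = n/2 × [6 + 7n - 7]
2250 = n × [-1 + 7n]
7n² + (-1)n - 2250 = 0
Discriminant: Δ = (-1)² - 4(7)(-2250) = 1 + 63000 = 63001
√Δ = 251
n = [-(-1) + √Δ] / (2·7) = (1 + 251) / 14 = 252 / 14 = 18
(The negative root is discarded since n must be a positive integer.)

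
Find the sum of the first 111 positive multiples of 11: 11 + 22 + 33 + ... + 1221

Factor out 11: = 11(1 + 2 + ... + 111) = 11 × n(n+1)/2
= 11 × 111×112/2
= 11 × 6216
= 68376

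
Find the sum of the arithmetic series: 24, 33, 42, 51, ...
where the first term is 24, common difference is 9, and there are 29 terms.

Sₙ = n/2 × (first + last)
Last term = a + (n-1)d = 24 + (29-1)×9 = 276
S_29 = 29/2 × (24 + 276)
S_29 = 29/2 × 300 = 4350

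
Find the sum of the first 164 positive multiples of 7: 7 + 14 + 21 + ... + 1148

Factor out 7: = 7(1 + 2 + ... + 164) = 7 × n(n+1)/2
= 7 × 164×165/2
= 7 × 13530
= 94710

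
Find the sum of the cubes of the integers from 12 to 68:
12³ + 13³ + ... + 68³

Use ∑_{k=1}^{n} k³ = [n(n+1)/2]², then subtract the first 11 terms.
∑_{k=1}^{68} k³ = [68×69/2]² = 2346² = 5503716
∑_{k=1}^{11} k³ = [11×12/2]² = 66² = 4356
∑_{k=12}^{68} k³ = 5503716 - 4356 = 5499360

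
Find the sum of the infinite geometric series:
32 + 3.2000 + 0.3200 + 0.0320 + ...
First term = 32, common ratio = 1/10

For |r| < 1, S = a / (1 - r)
S = 32 / (1 - (1/10))
S = 32 / (9/10)
S = 320/9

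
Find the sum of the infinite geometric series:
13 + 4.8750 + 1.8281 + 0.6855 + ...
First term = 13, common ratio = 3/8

For |r| < 1, S = a / (1 - r)
S = 13 / (1 - (3/8))
S = 13 / (5/8)
S = 104/5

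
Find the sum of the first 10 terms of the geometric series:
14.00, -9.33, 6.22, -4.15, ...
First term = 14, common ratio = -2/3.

Sₙ = a(1 - rⁿ) / (1 - r)
S_10 = 14(1 - (-2/3)^10) / (1 - (-2/3))
S_10 = 14(1 - (1024/59049)) / (5/3)
S_10 = 162470/19683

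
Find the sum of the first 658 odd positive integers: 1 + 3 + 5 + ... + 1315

Sum of first n odd numbers = n²
= 658²
= 432964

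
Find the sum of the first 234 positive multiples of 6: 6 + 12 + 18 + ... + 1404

Factor out 6: = 6(1 + 2 + ... + 234) = 6 × n(n+1)/2
= 6 × 234×235/2
= 6 × 27495
= 164970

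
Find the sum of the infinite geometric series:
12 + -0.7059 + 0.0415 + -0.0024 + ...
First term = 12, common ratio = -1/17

For |r| < 1, S = a / (1 - r)
S = 12 / (1 - (-1/17))
S = 12 / (18/17)
S = 34/3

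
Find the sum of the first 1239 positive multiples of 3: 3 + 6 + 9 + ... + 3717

Factor out 3: = 3(1 + 2 + ... + 1239) = 3 × n(n+1)/2
= 3 × 1239×1240/2
= 3 × 768180
= 2304540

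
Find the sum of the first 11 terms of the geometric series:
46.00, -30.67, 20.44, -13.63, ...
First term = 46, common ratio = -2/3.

Sₙ = a(1 - rⁿ) / (1 - r)
S_11 = 46(1 - (-2/3)^11) / (1 - (-2/3))
S_11 = 46(1 - (-2048/177147)) / (5/3)
S_11 = 1648594/59049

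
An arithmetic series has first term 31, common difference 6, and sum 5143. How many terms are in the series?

Using S = n/2 × [2a + (n-1)d]
5143 = n/2 × [2(31) + (n-1)(6)]
5143 = n/2 × [62 + 6n - 6]
10286 = n × [56 + 6n]
6n² + (56)n - 10286 = 0
Discriminant: Δ = (56)² - 4(6)(-10286) = 3136 + 246864 = 250000
√Δ = 500
n = [-(56) + √Δ] / (2·6) = (-56 + 500) / 12 = 444 / 12 = 37
(The negative root is discarded since n must be a positive integer.)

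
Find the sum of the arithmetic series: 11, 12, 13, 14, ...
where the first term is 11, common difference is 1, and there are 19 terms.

Sₙ = n/2 × (first + last)
Last term = a + (n-1)d = 11 + (19-1)×1 = 29
S_19 = 19/2 × (11 + 29)
S_19 = 19/2 × 40 = 380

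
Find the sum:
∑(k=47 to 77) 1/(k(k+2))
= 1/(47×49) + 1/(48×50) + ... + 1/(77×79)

Partial fractions: 1/(k(k+2)) = (1/2)[1/k - 1/(k+2)]
Telescoping leaves the first two and last two terms:
= (1/2)[1/47 + 1/48 - 1/78 - 1/79]
= 38533/4633824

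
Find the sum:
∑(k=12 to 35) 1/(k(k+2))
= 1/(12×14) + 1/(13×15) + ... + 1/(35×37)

Partial fractions: 1/(k(k+2)) = (1/2)[1/k - 1/(k+2)]
Telescoping leaves the first two and last two terms:
= (1/2)[1/12 + 1/13 - 1/36 - 1/37]
= 913/17316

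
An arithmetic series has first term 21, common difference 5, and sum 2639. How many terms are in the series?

Using S = n/2 × [2a + (n-1)d]
2639 = n/2 × [2(21) + (n-1)(5)]
2639 = n/2 × [42 + 5n - 5]
5278 = n × [37 + 5n]
5n² + (37)n - 5278 = 0
Discriminant: Δ = (37)² - 4(5)(-5278) = 1369 + 105560 = 106929
√Δ = 327
n = [-(37) + √Δ] / (2·5) = (-37 + 327) / 10 = 290 / 10 = 29
(The negative root is discarded since n must be a positive integer.)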